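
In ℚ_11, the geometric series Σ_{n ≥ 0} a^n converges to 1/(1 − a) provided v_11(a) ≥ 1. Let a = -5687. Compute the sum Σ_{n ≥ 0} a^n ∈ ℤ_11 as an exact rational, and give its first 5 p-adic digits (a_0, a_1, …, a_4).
Σ a^n = 1/(1 − a) = 1/5688;  first 5 digits = (1, 0, 8, 6, 8)

v_11(a) = 2 ≥ 1, so the series converges in ℤ_11 to 1/(1 − a) = 1/(1 − (-5687)) = 1/5688. Expand this rational in ℤ_11: compute digits iteratively via d_i = x_i mod 11, x_{i+1} = (x_i − d_i)/11. The first 5 digits are (1, 0, 8, 6, 8).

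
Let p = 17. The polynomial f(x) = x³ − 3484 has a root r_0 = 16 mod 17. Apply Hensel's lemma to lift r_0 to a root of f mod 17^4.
r_3 = 19753 (mod 83521)

Hensel: r_{i+1} = r_i − f(r_i)/f′(r_i) mod 17^{i+2}, where f′(x) = 3x². Iterate:
  r_0 = 16 (mod 17)
  r_1 = 101 (mod 289)
  r_2 = 101 (mod 4913)
  r_3 = 19753 (mod 83521)
Final: r = 19753 with f(r) ≡ 0 mod 17^4.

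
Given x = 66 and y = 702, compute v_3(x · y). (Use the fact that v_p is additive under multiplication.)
v_3(46332) = 4

v_p(x) = 1 (factor: 66 = 3^1 · 22); v_p(y) = 3 (factor: 702 = 3^3 · 26). Additivity: v_p(xy) = v_p(x) + v_p(y) = 1 + 3 = 4. (Direct check: xy = 46332 = 3^4 · (572).)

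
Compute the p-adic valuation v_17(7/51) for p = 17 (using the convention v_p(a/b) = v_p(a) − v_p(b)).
v_17(7/51) = -1

Factor powers of 17 from the numerator and denominator of the reduced fraction: 7 = 17^0 · 7 and 51 = 17^1 · 3. Apply v_p(a/b) = v_p(a) − v_p(b): v_17(7/51) = 0 − 1 = -1.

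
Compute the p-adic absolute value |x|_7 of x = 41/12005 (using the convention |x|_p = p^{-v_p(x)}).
|41/12005|_7 = 2401

Step 1 — compute v_7(x) by factoring powers of 7 out of the numerator and denominator: v_7(41/12005) = -4. Step 2 — apply |x|_p = p^{-v_p(x)} = 7^{4} = 2401.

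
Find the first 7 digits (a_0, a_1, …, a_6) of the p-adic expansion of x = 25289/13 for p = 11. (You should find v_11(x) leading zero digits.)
(a_0, …, a_6) = (0, 0, 0, 4, 4, 3, 9)

v_11(25289/13) = 3, so a_0 = ... = a_2 = 0. Factor out: x = 11^3 · u with u = 19/13 a unit in ℤ_11. Expand u iteratively via a_{v+i} = u_i mod 11, u_{i+1} = (u_i − a_{v+i})/11:
  u_0 = 19/13;  a_3 = 4;  u_1 = (u_0 − 4)/11 = -3/13
  u_1 = -3/13;  a_4 = 4;  u_2 = (u_1 − 4)/11 = -5/13
  u_2 = -5/13;  a_5 = 3;  u_3 = (u_2 − 3)/11 = -4/13
  u_3 = -4/13;  a_6 = 9;  u_4 = (u_3 − 9)/11 = -11/13
Digits: (0, 0, 0, 4, 4, 3, 9).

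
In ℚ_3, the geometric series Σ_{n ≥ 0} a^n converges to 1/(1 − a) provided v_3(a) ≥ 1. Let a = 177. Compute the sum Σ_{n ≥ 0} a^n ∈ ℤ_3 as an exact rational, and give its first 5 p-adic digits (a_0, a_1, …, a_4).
Σ a^n = 1/(1 − a) = -1/176;  first 5 digits = (1, 2, 2, 1, 2)

v_3(a) = 1 ≥ 1, so the series converges in ℤ_3 to 1/(1 − a) = 1/(1 − 177) = -1/176. Expand this rational in ℤ_3: compute digits iteratively via d_i = x_i mod 3, x_{i+1} = (x_i − d_i)/3. The first 5 digits are (1, 2, 2, 1, 2).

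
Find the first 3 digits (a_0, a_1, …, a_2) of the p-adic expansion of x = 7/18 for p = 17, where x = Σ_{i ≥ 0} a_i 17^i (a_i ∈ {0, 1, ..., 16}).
(a_0, …, a_2) = (7, 10, 6)

v_17(7/18) = 0 (numerator and denominator both coprime to 17), so x ∈ ℤ_17^×. Compute digits iteratively via a_i = x_i mod 17, x_{i+1} = (x_i − a_i)/17, with x_0 = x:
  x_0 = 7/18;  a_0 = 7;  x_1 = (x_0 − 7)/17 = -7/18
  x_1 = -7/18;  a_1 = 10;  x_2 = (x_1 − 10)/17 = -11/18
  x_2 = -11/18;  a_2 = 6;  x_3 = (x_2 − 6)/17 = -7/18
Digits: (7, 10, 6).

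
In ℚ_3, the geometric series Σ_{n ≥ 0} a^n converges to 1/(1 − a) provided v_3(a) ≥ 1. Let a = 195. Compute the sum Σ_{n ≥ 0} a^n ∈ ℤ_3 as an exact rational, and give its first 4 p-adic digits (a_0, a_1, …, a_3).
Σ a^n = 1/(1 − a) = -1/194;  first 4 digits = (1, 2, 1, 1)

v_3(a) = 1 ≥ 1, so the series converges in ℤ_3 to 1/(1 − a) = 1/(1 − 195) = -1/194. Expand this rational in ℤ_3: compute digits iteratively via d_i = x_i mod 3, x_{i+1} = (x_i − d_i)/3. The first 4 digits are (1, 2, 1, 1).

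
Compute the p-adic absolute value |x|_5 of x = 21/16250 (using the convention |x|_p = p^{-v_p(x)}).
|21/16250|_5 = 625

Step 1 — compute v_5(x) by factoring powers of 5 out of the numerator and denominator: v_5(21/16250) = -4. Step 2 — apply |x|_p = p^{-v_p(x)} = 5^{4} = 625.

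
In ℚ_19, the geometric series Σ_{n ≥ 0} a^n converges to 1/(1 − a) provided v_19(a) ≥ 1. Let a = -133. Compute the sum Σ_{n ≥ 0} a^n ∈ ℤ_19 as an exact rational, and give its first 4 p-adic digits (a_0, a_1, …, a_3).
Σ a^n = 1/(1 − a) = 1/134;  first 4 digits = (1, 12, 10, 1)

v_19(a) = 1 ≥ 1, so the series converges in ℤ_19 to 1/(1 − a) = 1/(1 − (-133)) = 1/134. Expand this rational in ℤ_19: compute digits iteratively via d_i = x_i mod 19, x_{i+1} = (x_i − d_i)/19. The first 4 digits are (1, 12, 10, 1).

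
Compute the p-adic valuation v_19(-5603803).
v_19(-5603803) = 4

v_19(n) is the largest exponent k such that 19^k divides n. Factor out: -5603803 = -19^4 · 43. (Sign doesn't affect v_p.) So v_19(-5603803) = 4.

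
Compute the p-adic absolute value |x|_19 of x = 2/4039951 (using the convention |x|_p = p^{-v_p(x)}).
|2/4039951|_19 = 130321

Step 1 — compute v_19(x) by factoring powers of 19 out of the numerator and denominator: v_19(2/4039951) = -4. Step 2 — apply |x|_p = p^{-v_p(x)} = 19^{4} = 130321.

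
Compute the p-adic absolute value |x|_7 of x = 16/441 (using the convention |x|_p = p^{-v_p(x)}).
|16/441|_7 = 49

Step 1 — compute v_7(x) by factoring powers of 7 out of the numerator and denominator: v_7(16/441) = -2. Step 2 — apply |x|_p = p^{-v_p(x)} = 7^{2} = 49.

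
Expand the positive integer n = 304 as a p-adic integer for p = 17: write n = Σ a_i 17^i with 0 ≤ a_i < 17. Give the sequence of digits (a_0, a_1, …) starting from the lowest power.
(a_0, a_1, …) = (15, 0, 1)

Repeated division by 17 gives the digits low-to-high: 304 = 15 + 1·17^2. Digit sequence: (15, 0, 1).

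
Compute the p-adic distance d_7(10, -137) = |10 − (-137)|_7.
d_7(10, -137) = 1/49

Step 1 — x − y = 10 − (-137) = 147. Step 2 — v_7(147) = 2 (factor: 147 = (7^2 · 3); the sign does not affect v_p). Step 3 — |x − y|_7 = 7^{-2} = 1/49.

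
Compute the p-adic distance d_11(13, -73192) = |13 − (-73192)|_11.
d_11(13, -73192) = 1/14641

Step 1 — x − y = 13 − (-73192) = 73205. Step 2 — v_11(73205) = 4 (factor: 73205 = (11^4 · 5); the sign does not affect v_p). Step 3 — |x − y|_11 = 11^{-4} = 1/14641.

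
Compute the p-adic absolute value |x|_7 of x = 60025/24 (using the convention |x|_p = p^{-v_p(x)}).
|60025/24|_7 = 1/2401

Step 1 — compute v_7(x) by factoring powers of 7 out of the numerator and denominator: v_7(60025/24) = 4. Step 2 — apply |x|_p = p^{-v_p(x)} = 7^{-4} = 1/2401.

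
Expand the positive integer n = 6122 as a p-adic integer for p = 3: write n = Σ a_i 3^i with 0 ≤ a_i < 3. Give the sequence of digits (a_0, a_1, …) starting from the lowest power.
(a_0, a_1, …) = (2, 0, 2, 1, 0, 1, 2, 2)

Repeated division by 3 gives the digits low-to-high: 6122 = 2 + 2·3^2 + 1·3^3 + 1·3^5 + 2·3^6 + 2·3^7. Digit sequence: (2, 0, 2, 1, 0, 1, 2, 2).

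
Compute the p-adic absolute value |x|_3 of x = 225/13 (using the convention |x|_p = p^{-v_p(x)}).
|225/13|_3 = 1/9

Step 1 — compute v_3(x) by factoring powers of 3 out of the numerator and denominator: v_3(225/13) = 2. Step 2 — apply |x|_p = p^{-v_p(x)} = 3^{-2} = 1/9.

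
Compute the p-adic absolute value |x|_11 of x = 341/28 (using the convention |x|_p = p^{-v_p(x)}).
|341/28|_11 = 1/11

Step 1 — compute v_11(x) by factoring powers of 11 out of the numerator and denominator: v_11(341/28) = 1. Step 2 — apply |x|_p = p^{-v_p(x)} = 11^{-1} = 1/11.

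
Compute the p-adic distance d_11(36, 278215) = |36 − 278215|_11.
d_11(36, 278215) = 1/14641

Step 1 — x − y = 36 − 278215 = -278179. Step 2 — v_11(-278179) = 4 (factor: -278179 = −(11^4 · 19); the sign does not affect v_p). Step 3 — |x − y|_11 = 11^{-4} = 1/14641.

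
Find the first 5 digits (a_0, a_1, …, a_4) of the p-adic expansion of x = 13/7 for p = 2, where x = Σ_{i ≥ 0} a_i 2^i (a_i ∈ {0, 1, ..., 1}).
(a_0, …, a_4) = (1, 1, 0, 1, 0)

v_2(13/7) = 0 (numerator and denominator both coprime to 2), so x ∈ ℤ_2^×. Compute digits iteratively via a_i = x_i mod 2, x_{i+1} = (x_i − a_i)/2, with x_0 = x:
  x_0 = 13/7;  a_0 = 1;  x_1 = (x_0 − 1)/2 = 3/7
  x_1 = 3/7;  a_1 = 1;  x_2 = (x_1 − 1)/2 = -2/7
  x_2 = -2/7;  a_2 = 0;  x_3 = (x_2 − 0)/2 = -1/7
  x_3 = -1/7;  a_3 = 1;  x_4 = (x_3 − 1)/2 = -4/7
  x_4 = -4/7;  a_4 = 0;  x_5 = (x_4 − 0)/2 = -2/7
Digits: (1, 1, 0, 1, 0).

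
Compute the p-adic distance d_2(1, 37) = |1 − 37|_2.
d_2(1, 37) = 1/4

Step 1 — x − y = 1 − 37 = -36. Step 2 — v_2(-36) = 2 (factor: -36 = −(2^2 · 9); the sign does not affect v_p). Step 3 — |x − y|_2 = 2^{-2} = 1/4.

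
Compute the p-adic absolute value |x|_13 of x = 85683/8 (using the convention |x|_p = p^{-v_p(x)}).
|85683/8|_13 = 1/28561

Step 1 — compute v_13(x) by factoring powers of 13 out of the numerator and denominator: v_13(85683/8) = 4. Step 2 — apply |x|_p = p^{-v_p(x)} = 13^{-4} = 1/28561.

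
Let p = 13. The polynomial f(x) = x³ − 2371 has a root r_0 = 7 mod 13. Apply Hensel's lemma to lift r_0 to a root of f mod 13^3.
r_2 = 514 (mod 2197)

Hensel: r_{i+1} = r_i − f(r_i)/f′(r_i) mod 13^{i+2}, where f′(x) = 3x². Iterate:
  r_0 = 7 (mod 13)
  r_1 = 7 (mod 169)
  r_2 = 514 (mod 2197)
Final: r = 514 with f(r) ≡ 0 mod 13^3.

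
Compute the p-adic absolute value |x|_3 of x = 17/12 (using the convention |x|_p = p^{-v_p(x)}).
|17/12|_3 = 3

Step 1 — compute v_3(x) by factoring powers of 3 out of the numerator and denominator: v_3(17/12) = -1. Step 2 — apply |x|_p = p^{-v_p(x)} = 3^{1} = 3.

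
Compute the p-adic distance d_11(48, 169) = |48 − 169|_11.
d_11(48, 169) = 1/121

Step 1 — x − y = 48 − 169 = -121. Step 2 — v_11(-121) = 2 (factor: -121 = −(11^2 · 1); the sign does not affect v_p). Step 3 — |x − y|_11 = 11^{-2} = 1/121.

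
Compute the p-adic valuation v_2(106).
v_2(106) = 1

v_2(n) is the largest exponent k such that 2^k divides n. Factor out: 106 = 2^1 · 53. (Sign doesn't affect v_p.) So v_2(106) = 1.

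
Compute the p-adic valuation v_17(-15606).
v_17(-15606) = 2

v_17(n) is the largest exponent k such that 17^k divides n. Factor out: -15606 = -17^2 · 54. (Sign doesn't affect v_p.) So v_17(-15606) = 2.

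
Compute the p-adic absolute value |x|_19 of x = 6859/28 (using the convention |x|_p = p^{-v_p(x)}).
|6859/28|_19 = 1/6859

Step 1 — compute v_19(x) by factoring powers of 19 out of the numerator and denominator: v_19(6859/28) = 3. Step 2 — apply |x|_p = p^{-v_p(x)} = 19^{-3} = 1/6859.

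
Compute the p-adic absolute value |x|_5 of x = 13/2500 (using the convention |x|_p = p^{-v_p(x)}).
|13/2500|_5 = 625

Step 1 — compute v_5(x) by factoring powers of 5 out of the numerator and denominator: v_5(13/2500) = -4. Step 2 — apply |x|_p = p^{-v_p(x)} = 5^{4} = 625.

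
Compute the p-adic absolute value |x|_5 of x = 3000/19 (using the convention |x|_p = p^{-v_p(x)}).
|3000/19|_5 = 1/125

Step 1 — compute v_5(x) by factoring powers of 5 out of the numerator and denominator: v_5(3000/19) = 3. Step 2 — apply |x|_p = p^{-v_p(x)} = 5^{-3} = 1/125.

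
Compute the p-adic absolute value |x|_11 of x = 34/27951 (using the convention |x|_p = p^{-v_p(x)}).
|34/27951|_11 = 1331

Step 1 — compute v_11(x) by factoring powers of 11 out of the numerator and denominator: v_11(34/27951) = -3. Step 2 — apply |x|_p = p^{-v_p(x)} = 11^{3} = 1331.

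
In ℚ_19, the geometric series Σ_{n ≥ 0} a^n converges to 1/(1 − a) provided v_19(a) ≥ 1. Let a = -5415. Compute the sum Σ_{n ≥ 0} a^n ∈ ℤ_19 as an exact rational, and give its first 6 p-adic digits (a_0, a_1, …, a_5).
Σ a^n = 1/(1 − a) = 1/5416;  first 6 digits = (1, 0, 4, 18, 15, 11)

v_19(a) = 2 ≥ 1, so the series converges in ℤ_19 to 1/(1 − a) = 1/(1 − (-5415)) = 1/5416. Expand this rational in ℤ_19: compute digits iteratively via d_i = x_i mod 19, x_{i+1} = (x_i − d_i)/19. The first 6 digits are (1, 0, 4, 18, 15, 11).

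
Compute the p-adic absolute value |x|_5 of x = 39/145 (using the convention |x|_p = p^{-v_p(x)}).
|39/145|_5 = 5

Step 1 — compute v_5(x) by factoring powers of 5 out of the numerator and denominator: v_5(39/145) = -1. Step 2 — apply |x|_p = p^{-v_p(x)} = 5^{1} = 5.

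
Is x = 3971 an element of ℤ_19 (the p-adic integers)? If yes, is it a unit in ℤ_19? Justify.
x ∈ ℤ_19 but not a unit; v_19(x) = 2 > 0

ℤ_19 = {x ∈ ℚ_19 : v_19(x) ≥ 0} and ℤ_19^× = {x ∈ ℤ_19 : v_19(x) = 0}. Here v_19(3971) = v_19(num) − v_19(den) = 2; compare against these criteria.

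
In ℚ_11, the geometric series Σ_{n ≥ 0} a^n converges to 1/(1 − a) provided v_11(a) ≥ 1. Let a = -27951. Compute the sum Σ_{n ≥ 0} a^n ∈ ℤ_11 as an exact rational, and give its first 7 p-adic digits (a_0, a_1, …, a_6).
Σ a^n = 1/(1 − a) = 1/27952;  first 7 digits = (1, 0, 0, 1, 9, 10, 0)

v_11(a) = 3 ≥ 1, so the series converges in ℤ_11 to 1/(1 − a) = 1/(1 − (-27951)) = 1/27952. Expand this rational in ℤ_11: compute digits iteratively via d_i = x_i mod 11, x_{i+1} = (x_i − d_i)/11. The first 7 digits are (1, 0, 0, 1, 9, 10, 0).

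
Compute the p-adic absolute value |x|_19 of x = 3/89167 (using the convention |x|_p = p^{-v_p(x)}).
|3/89167|_19 = 6859

Step 1 — compute v_19(x) by factoring powers of 19 out of the numerator and denominator: v_19(3/89167) = -3. Step 2 — apply |x|_p = p^{-v_p(x)} = 19^{3} = 6859.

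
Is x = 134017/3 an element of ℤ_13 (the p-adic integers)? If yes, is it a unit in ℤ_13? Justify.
x ∈ ℤ_13 but not a unit; v_13(x) = 3 > 0

ℤ_13 = {x ∈ ℚ_13 : v_13(x) ≥ 0} and ℤ_13^× = {x ∈ ℤ_13 : v_13(x) = 0}. Here v_13(134017/3) = v_13(num) − v_13(den) = 3; compare against these criteria.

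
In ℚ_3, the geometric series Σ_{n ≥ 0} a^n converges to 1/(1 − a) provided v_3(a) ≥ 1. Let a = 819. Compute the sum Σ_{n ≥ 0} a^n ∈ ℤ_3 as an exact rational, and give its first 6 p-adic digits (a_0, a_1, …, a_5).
Σ a^n = 1/(1 − a) = -1/818;  first 6 digits = (1, 0, 1, 0, 2, 0)

v_3(a) = 2 ≥ 1, so the series converges in ℤ_3 to 1/(1 − a) = 1/(1 − 819) = -1/818. Expand this rational in ℤ_3: compute digits iteratively via d_i = x_i mod 3, x_{i+1} = (x_i − d_i)/3. The first 6 digits are (1, 0, 1, 0, 2, 0).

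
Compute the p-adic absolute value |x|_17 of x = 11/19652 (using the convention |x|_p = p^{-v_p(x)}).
|11/19652|_17 = 4913

Step 1 — compute v_17(x) by factoring powers of 17 out of the numerator and denominator: v_17(11/19652) = -3. Step 2 — apply |x|_p = p^{-v_p(x)} = 17^{3} = 4913.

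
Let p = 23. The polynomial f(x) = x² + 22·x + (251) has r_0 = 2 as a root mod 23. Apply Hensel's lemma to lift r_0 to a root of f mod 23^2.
r_1 = 255 (mod 529)

Hensel: r_{i+1} = r_i − f(r_i)·(f′(r_i))^{-1} mod 23^{i+2}, f′(x) = 2x + 22. Iterate:
  r_0 = 2 (mod 23)
  r_1 = 255 (mod 529)
Final: r = 255 satisfies f(r) ≡ 0 mod 23^2.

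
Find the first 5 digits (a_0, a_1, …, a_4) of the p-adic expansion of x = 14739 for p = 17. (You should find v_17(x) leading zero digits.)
(a_0, …, a_4) = (0, 0, 0, 3, 0)

v_17(14739) = 3, so a_0 = ... = a_2 = 0. Factor out: x = 17^3 · u with u = 3 a unit in ℤ_17. Expand u iteratively via a_{v+i} = u_i mod 17, u_{i+1} = (u_i − a_{v+i})/17:
  u_0 = 3;  a_3 = 3;  u_1 = (u_0 − 3)/17 = 0
  u_1 = 0;  a_4 = 0;  u_2 = (u_1 − 0)/17 = 0
Digits: (0, 0, 0, 3, 0).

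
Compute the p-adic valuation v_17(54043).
v_17(54043) = 3

v_17(n) is the largest exponent k such that 17^k divides n. Factor out: 54043 = 17^3 · 11. (Sign doesn't affect v_p.) So v_17(54043) = 3.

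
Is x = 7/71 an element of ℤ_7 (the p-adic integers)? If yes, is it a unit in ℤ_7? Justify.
x ∈ ℤ_7 but not a unit; v_7(x) = 1 > 0

ℤ_7 = {x ∈ ℚ_7 : v_7(x) ≥ 0} and ℤ_7^× = {x ∈ ℤ_7 : v_7(x) = 0}. Here v_7(7/71) = v_7(num) − v_7(den) = 1; compare against these criteria.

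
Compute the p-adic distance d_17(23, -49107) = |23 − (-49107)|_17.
d_17(23, -49107) = 1/4913

Step 1 — x − y = 23 − (-49107) = 49130. Step 2 — v_17(49130) = 3 (factor: 49130 = (17^3 · 10); the sign does not affect v_p). Step 3 — |x − y|_17 = 17^{-3} = 1/4913.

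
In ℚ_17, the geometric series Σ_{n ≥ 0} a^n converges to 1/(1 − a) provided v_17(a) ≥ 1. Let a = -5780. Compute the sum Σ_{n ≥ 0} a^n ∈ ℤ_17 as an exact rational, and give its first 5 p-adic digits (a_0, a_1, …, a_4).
Σ a^n = 1/(1 − a) = 1/5781;  first 5 digits = (1, 0, 14, 15, 8)

v_17(a) = 2 ≥ 1, so the series converges in ℤ_17 to 1/(1 − a) = 1/(1 − (-5780)) = 1/5781. Expand this rational in ℤ_17: compute digits iteratively via d_i = x_i mod 17, x_{i+1} = (x_i − d_i)/17. The first 5 digits are (1, 0, 14, 15, 8).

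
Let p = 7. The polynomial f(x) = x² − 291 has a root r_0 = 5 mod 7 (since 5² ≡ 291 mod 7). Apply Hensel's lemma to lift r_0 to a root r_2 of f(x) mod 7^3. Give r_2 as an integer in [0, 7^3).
r_2 = 61 (mod 343)

Hensel's recurrence: r_{i+1} = r_i − f(r_i)·(f′(r_i))^{-1} mod 7^{i+2}, with f′(x) = 2x. Iterate:
  r_0 = 5 (mod 7)
  r_1 = 12 (mod 49)
  r_2 = 61 (mod 343)
Final: r_2 = 61, and one checks f(r_2) ≡ 0 mod 7^3.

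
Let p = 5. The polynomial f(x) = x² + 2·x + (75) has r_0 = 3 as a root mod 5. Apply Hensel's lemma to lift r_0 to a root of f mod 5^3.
r_2 = 98 (mod 125)

Hensel: r_{i+1} = r_i − f(r_i)·(f′(r_i))^{-1} mod 5^{i+2}, f′(x) = 2x + 2. Iterate:
  r_0 = 3 (mod 5)
  r_1 = 23 (mod 25)
  r_2 = 98 (mod 125)
Final: r = 98 satisfies f(r) ≡ 0 mod 5^3.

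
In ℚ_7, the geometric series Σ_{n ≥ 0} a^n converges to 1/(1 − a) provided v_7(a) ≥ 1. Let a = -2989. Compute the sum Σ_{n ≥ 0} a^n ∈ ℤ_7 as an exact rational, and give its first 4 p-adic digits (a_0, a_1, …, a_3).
Σ a^n = 1/(1 − a) = 1/2990;  first 4 digits = (1, 0, 2, 5)

v_7(a) = 2 ≥ 1, so the series converges in ℤ_7 to 1/(1 − a) = 1/(1 − (-2989)) = 1/2990. Expand this rational in ℤ_7: compute digits iteratively via d_i = x_i mod 7, x_{i+1} = (x_i − d_i)/7. The first 4 digits are (1, 0, 2, 5).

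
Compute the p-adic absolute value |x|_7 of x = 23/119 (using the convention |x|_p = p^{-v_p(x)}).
|23/119|_7 = 7

Step 1 — compute v_7(x) by factoring powers of 7 out of the numerator and denominator: v_7(23/119) = -1. Step 2 — apply |x|_p = p^{-v_p(x)} = 7^{1} = 7.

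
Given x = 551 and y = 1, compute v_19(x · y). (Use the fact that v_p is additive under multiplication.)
v_19(551) = 1

v_p(x) = 1 (factor: 551 = 19^1 · 29); v_p(y) = 0 (factor: 1 = 19^0 · 1). Additivity: v_p(xy) = v_p(x) + v_p(y) = 1 + 0 = 1. (Direct check: xy = 551 = 19^1 · (29).)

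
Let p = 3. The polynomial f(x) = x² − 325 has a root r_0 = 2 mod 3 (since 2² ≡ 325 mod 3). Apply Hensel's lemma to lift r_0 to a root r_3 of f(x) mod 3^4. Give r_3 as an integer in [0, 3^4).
r_3 = 80 (mod 81)

Hensel's recurrence: r_{i+1} = r_i − f(r_i)·(f′(r_i))^{-1} mod 3^{i+2}, with f′(x) = 2x. Iterate:
  r_0 = 2 (mod 3)
  r_1 = 8 (mod 9)
  r_2 = 26 (mod 27)
  r_3 = 80 (mod 81)
Final: r_3 = 80, and one checks f(r_3) ≡ 0 mod 3^4.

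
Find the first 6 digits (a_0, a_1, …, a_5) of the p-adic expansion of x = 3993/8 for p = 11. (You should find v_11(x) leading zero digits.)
(a_0, …, a_5) = (0, 0, 0, 10, 6, 9)

v_11(3993/8) = 3, so a_0 = ... = a_2 = 0. Factor out: x = 11^3 · u with u = 3/8 a unit in ℤ_11. Expand u iteratively via a_{v+i} = u_i mod 11, u_{i+1} = (u_i − a_{v+i})/11:
  u_0 = 3/8;  a_3 = 10;  u_1 = (u_0 − 10)/11 = -7/8
  u_1 = -7/8;  a_4 = 6;  u_2 = (u_1 − 6)/11 = -5/8
  u_2 = -5/8;  a_5 = 9;  u_3 = (u_2 − 9)/11 = -7/8
Digits: (0, 0, 0, 10, 6, 9).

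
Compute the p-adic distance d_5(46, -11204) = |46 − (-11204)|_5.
d_5(46, -11204) = 1/625

Step 1 — x − y = 46 − (-11204) = 11250. Step 2 — v_5(11250) = 4 (factor: 11250 = (5^4 · 18); the sign does not affect v_p). Step 3 — |x − y|_5 = 5^{-4} = 1/625.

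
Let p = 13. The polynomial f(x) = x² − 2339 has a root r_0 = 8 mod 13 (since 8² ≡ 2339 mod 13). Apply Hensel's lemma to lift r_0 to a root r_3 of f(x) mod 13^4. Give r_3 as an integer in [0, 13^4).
r_3 = 17272 (mod 28561)

Hensel's recurrence: r_{i+1} = r_i − f(r_i)·(f′(r_i))^{-1} mod 13^{i+2}, with f′(x) = 2x. Iterate:
  r_0 = 8 (mod 13)
  r_1 = 34 (mod 169)
  r_2 = 1893 (mod 2197)
  r_3 = 17272 (mod 28561)
Final: r_3 = 17272, and one checks f(r_3) ≡ 0 mod 13^4.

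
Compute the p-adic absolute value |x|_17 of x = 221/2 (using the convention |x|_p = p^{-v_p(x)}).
|221/2|_17 = 1/17

Step 1 — compute v_17(x) by factoring powers of 17 out of the numerator and denominator: v_17(221/2) = 1. Step 2 — apply |x|_p = p^{-v_p(x)} = 17^{-1} = 1/17.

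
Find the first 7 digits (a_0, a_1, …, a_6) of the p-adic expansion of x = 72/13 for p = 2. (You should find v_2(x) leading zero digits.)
(a_0, …, a_6) = (0, 0, 0, 1, 0, 1, 1)

v_2(72/13) = 3, so a_0 = ... = a_2 = 0. Factor out: x = 2^3 · u with u = 9/13 a unit in ℤ_2. Expand u iteratively via a_{v+i} = u_i mod 2, u_{i+1} = (u_i − a_{v+i})/2:
  u_0 = 9/13;  a_3 = 1;  u_1 = (u_0 − 1)/2 = -2/13
  u_1 = -2/13;  a_4 = 0;  u_2 = (u_1 − 0)/2 = -1/13
  u_2 = -1/13;  a_5 = 1;  u_3 = (u_2 − 1)/2 = -7/13
  u_3 = -7/13;  a_6 = 1;  u_4 = (u_3 − 1)/2 = -10/13
Digits: (0, 0, 0, 1, 0, 1, 1).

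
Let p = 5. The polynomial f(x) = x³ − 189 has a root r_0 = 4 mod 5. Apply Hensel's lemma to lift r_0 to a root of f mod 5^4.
r_3 = 254 (mod 625)

Hensel: r_{i+1} = r_i − f(r_i)/f′(r_i) mod 5^{i+2}, where f′(x) = 3x². Iterate:
  r_0 = 4 (mod 5)
  r_1 = 4 (mod 25)
  r_2 = 4 (mod 125)
  r_3 = 254 (mod 625)
Final: r = 254 with f(r) ≡ 0 mod 5^4.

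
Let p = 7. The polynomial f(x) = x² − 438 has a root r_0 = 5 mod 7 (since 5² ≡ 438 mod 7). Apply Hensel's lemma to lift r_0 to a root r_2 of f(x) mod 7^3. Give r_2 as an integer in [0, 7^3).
r_2 = 110 (mod 343)

Hensel's recurrence: r_{i+1} = r_i − f(r_i)·(f′(r_i))^{-1} mod 7^{i+2}, with f′(x) = 2x. Iterate:
  r_0 = 5 (mod 7)
  r_1 = 12 (mod 49)
  r_2 = 110 (mod 343)
Final: r_2 = 110, and one checks f(r_2) ≡ 0 mod 7^3.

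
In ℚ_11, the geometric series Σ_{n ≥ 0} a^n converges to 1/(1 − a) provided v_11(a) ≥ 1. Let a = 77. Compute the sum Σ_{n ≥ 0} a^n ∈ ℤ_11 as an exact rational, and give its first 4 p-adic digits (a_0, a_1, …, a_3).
Σ a^n = 1/(1 − a) = -1/76;  first 4 digits = (1, 7, 5, 6)

v_11(a) = 1 ≥ 1, so the series converges in ℤ_11 to 1/(1 − a) = 1/(1 − 77) = -1/76. Expand this rational in ℤ_11: compute digits iteratively via d_i = x_i mod 11, x_{i+1} = (x_i − d_i)/11. The first 4 digits are (1, 7, 5, 6).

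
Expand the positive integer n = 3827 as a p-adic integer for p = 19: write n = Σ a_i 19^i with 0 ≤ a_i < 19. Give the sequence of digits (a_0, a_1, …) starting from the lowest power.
(a_0, a_1, …) = (8, 11, 10)

Repeated division by 19 gives the digits low-to-high: 3827 = 8 + 11·19^1 + 10·19^2. Digit sequence: (8, 11, 10).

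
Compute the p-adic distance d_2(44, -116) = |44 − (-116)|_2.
d_2(44, -116) = 1/32

Step 1 — x − y = 44 − (-116) = 160. Step 2 — v_2(160) = 5 (factor: 160 = (2^5 · 5); the sign does not affect v_p). Step 3 — |x − y|_2 = 2^{-5} = 1/32.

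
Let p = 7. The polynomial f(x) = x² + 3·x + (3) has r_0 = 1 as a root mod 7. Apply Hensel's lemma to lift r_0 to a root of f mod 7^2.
r_1 = 29 (mod 49)

Hensel: r_{i+1} = r_i − f(r_i)·(f′(r_i))^{-1} mod 7^{i+2}, f′(x) = 2x + 3. Iterate:
  r_0 = 1 (mod 7)
  r_1 = 29 (mod 49)
Final: r = 29 satisfies f(r) ≡ 0 mod 7^2.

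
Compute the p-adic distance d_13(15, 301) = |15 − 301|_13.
d_13(15, 301) = 1/13

Step 1 — x − y = 15 − 301 = -286. Step 2 — v_13(-286) = 1 (factor: -286 = −(13^1 · 22); the sign does not affect v_p). Step 3 — |x − y|_13 = 13^{-1} = 1/13.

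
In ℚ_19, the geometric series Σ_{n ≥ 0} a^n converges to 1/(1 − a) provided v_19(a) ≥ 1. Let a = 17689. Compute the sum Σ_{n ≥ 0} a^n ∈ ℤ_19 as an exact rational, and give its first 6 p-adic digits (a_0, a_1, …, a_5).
Σ a^n = 1/(1 − a) = -1/17688;  first 6 digits = (1, 0, 11, 2, 7, 12)

v_19(a) = 2 ≥ 1, so the series converges in ℤ_19 to 1/(1 − a) = 1/(1 − 17689) = -1/17688. Expand this rational in ℤ_19: compute digits iteratively via d_i = x_i mod 19, x_{i+1} = (x_i − d_i)/19. The first 6 digits are (1, 0, 11, 2, 7, 12).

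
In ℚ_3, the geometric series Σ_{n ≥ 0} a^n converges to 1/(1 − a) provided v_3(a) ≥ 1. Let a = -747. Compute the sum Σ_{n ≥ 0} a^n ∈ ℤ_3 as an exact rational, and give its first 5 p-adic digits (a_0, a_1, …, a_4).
Σ a^n = 1/(1 − a) = 1/748;  first 5 digits = (1, 0, 1, 2, 0)

v_3(a) = 2 ≥ 1, so the series converges in ℤ_3 to 1/(1 − a) = 1/(1 − (-747)) = 1/748. Expand this rational in ℤ_3: compute digits iteratively via d_i = x_i mod 3, x_{i+1} = (x_i − d_i)/3. The first 5 digits are (1, 0, 1, 2, 0).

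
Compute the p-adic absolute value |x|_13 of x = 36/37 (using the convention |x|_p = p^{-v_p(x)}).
|36/37|_13 = 1

Step 1 — compute v_13(x) by factoring powers of 13 out of the numerator and denominator: v_13(36/37) = 0. Step 2 — apply |x|_p = p^{-v_p(x)} = 13^{0} = 1.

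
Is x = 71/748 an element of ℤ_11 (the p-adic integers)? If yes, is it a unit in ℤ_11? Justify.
x ∉ ℤ_11 (v_11(x) = -1 < 0)

ℤ_11 = {x ∈ ℚ_11 : v_11(x) ≥ 0} and ℤ_11^× = {x ∈ ℤ_11 : v_11(x) = 0}. Here v_11(71/748) = v_11(num) − v_11(den) = -1; compare against these criteria.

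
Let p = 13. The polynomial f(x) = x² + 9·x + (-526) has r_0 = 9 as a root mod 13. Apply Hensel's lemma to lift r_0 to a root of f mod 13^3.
r_2 = 1218 (mod 2197)

Hensel: r_{i+1} = r_i − f(r_i)·(f′(r_i))^{-1} mod 13^{i+2}, f′(x) = 2x + 9. Iterate:
  r_0 = 9 (mod 13)
  r_1 = 35 (mod 169)
  r_2 = 1218 (mod 2197)
Final: r = 1218 satisfies f(r) ≡ 0 mod 13^3.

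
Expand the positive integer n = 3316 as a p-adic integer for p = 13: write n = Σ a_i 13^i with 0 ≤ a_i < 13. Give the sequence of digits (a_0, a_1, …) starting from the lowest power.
(a_0, a_1, …) = (1, 8, 6, 1)

Repeated division by 13 gives the digits low-to-high: 3316 = 1 + 8·13^1 + 6·13^2 + 1·13^3. Digit sequence: (1, 8, 6, 1).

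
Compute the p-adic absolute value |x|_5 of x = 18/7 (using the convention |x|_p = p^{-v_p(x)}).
|18/7|_5 = 1

Step 1 — compute v_5(x) by factoring powers of 5 out of the numerator and denominator: v_5(18/7) = 0. Step 2 — apply |x|_p = p^{-v_p(x)} = 5^{0} = 1.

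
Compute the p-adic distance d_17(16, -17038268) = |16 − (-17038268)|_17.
d_17(16, -17038268) = 1/1419857

Step 1 — x − y = 16 − (-17038268) = 17038284. Step 2 — v_17(17038284) = 5 (factor: 17038284 = (17^5 · 12); the sign does not affect v_p). Step 3 — |x − y|_17 = 17^{-5} = 1/1419857.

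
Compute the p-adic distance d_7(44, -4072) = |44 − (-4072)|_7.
d_7(44, -4072) = 1/343

Step 1 — x − y = 44 − (-4072) = 4116. Step 2 — v_7(4116) = 3 (factor: 4116 = (7^3 · 12); the sign does not affect v_p). Step 3 — |x − y|_7 = 7^{-3} = 1/343.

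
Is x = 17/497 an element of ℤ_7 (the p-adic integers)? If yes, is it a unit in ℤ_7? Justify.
x ∉ ℤ_7 (v_7(x) = -1 < 0)

ℤ_7 = {x ∈ ℚ_7 : v_7(x) ≥ 0} and ℤ_7^× = {x ∈ ℤ_7 : v_7(x) = 0}. Here v_7(17/497) = v_7(num) − v_7(den) = -1; compare against these criteria.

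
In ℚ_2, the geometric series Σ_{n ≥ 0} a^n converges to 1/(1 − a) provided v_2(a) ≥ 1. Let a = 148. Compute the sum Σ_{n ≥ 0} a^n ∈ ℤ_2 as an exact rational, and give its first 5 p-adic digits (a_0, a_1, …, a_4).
Σ a^n = 1/(1 − a) = -1/147;  first 5 digits = (1, 0, 1, 0, 0)

v_2(a) = 2 ≥ 1, so the series converges in ℤ_2 to 1/(1 − a) = 1/(1 − 148) = -1/147. Expand this rational in ℤ_2: compute digits iteratively via d_i = x_i mod 2, x_{i+1} = (x_i − d_i)/2. The first 5 digits are (1, 0, 1, 0, 0).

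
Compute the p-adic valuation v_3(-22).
v_3(-22) = 0

v_3(n) is the largest exponent k such that 3^k divides n. Factor out: -22 = -3^0 · 22. (Sign doesn't affect v_p.) So v_3(-22) = 0.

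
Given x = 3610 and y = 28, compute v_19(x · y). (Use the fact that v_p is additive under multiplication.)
v_19(101080) = 2

v_p(x) = 2 (factor: 3610 = 19^2 · 10); v_p(y) = 0 (factor: 28 = 19^0 · 28). Additivity: v_p(xy) = v_p(x) + v_p(y) = 2 + 0 = 2. (Direct check: xy = 101080 = 19^2 · (280).)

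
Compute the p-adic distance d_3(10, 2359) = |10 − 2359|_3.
d_3(10, 2359) = 1/81

Step 1 — x − y = 10 − 2359 = -2349. Step 2 — v_3(-2349) = 4 (factor: -2349 = −(3^4 · 29); the sign does not affect v_p). Step 3 — |x − y|_3 = 3^{-4} = 1/81.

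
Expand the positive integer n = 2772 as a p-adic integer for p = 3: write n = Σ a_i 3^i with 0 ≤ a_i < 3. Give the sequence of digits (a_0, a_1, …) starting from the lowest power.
(a_0, a_1, …) = (0, 0, 2, 0, 1, 2, 0, 1)

Repeated division by 3 gives the digits low-to-high: 2772 = 2·3^2 + 1·3^4 + 2·3^5 + 1·3^7. Digit sequence: (0, 0, 2, 0, 1, 2, 0, 1).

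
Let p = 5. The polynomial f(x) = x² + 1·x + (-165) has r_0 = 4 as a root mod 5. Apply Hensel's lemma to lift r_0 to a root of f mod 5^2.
r_1 = 9 (mod 25)

Hensel: r_{i+1} = r_i − f(r_i)·(f′(r_i))^{-1} mod 5^{i+2}, f′(x) = 2x + 1. Iterate:
  r_0 = 4 (mod 5)
  r_1 = 9 (mod 25)
Final: r = 9 satisfies f(r) ≡ 0 mod 5^2.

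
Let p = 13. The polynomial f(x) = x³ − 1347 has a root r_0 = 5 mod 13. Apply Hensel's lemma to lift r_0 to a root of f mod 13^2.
r_1 = 161 (mod 169)

Hensel: r_{i+1} = r_i − f(r_i)/f′(r_i) mod 13^{i+2}, where f′(x) = 3x². Iterate:
  r_0 = 5 (mod 13)
  r_1 = 161 (mod 169)
Final: r = 161 with f(r) ≡ 0 mod 13^2.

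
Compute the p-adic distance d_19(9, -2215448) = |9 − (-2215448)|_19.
d_19(9, -2215448) = 1/130321

Step 1 — x − y = 9 − (-2215448) = 2215457. Step 2 — v_19(2215457) = 4 (factor: 2215457 = (19^4 · 17); the sign does not affect v_p). Step 3 — |x − y|_19 = 19^{-4} = 1/130321.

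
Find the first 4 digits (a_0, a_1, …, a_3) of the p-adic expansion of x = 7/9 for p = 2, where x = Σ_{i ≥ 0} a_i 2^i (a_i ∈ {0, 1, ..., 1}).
(a_0, …, a_3) = (1, 1, 1, 1)

v_2(7/9) = 0 (numerator and denominator both coprime to 2), so x ∈ ℤ_2^×. Compute digits iteratively via a_i = x_i mod 2, x_{i+1} = (x_i − a_i)/2, with x_0 = x:
  x_0 = 7/9;  a_0 = 1;  x_1 = (x_0 − 1)/2 = -1/9
  x_1 = -1/9;  a_1 = 1;  x_2 = (x_1 − 1)/2 = -5/9
  x_2 = -5/9;  a_2 = 1;  x_3 = (x_2 − 1)/2 = -7/9
  x_3 = -7/9;  a_3 = 1;  x_4 = (x_3 − 1)/2 = -8/9
Digits: (1, 1, 1, 1).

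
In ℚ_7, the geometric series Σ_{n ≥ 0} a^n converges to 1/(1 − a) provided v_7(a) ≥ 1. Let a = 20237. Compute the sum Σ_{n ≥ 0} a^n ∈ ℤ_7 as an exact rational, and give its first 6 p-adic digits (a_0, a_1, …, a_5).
Σ a^n = 1/(1 − a) = -1/20236;  first 6 digits = (1, 0, 0, 3, 1, 1)

v_7(a) = 3 ≥ 1, so the series converges in ℤ_7 to 1/(1 − a) = 1/(1 − 20237) = -1/20236. Expand this rational in ℤ_7: compute digits iteratively via d_i = x_i mod 7, x_{i+1} = (x_i − d_i)/7. The first 6 digits are (1, 0, 0, 3, 1, 1).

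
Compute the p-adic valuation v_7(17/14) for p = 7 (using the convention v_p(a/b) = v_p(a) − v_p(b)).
v_7(17/14) = -1

Factor powers of 7 from the numerator and denominator of the reduced fraction: 17 = 7^0 · 17 and 14 = 7^1 · 2. Apply v_p(a/b) = v_p(a) − v_p(b): v_7(17/14) = 0 − 1 = -1.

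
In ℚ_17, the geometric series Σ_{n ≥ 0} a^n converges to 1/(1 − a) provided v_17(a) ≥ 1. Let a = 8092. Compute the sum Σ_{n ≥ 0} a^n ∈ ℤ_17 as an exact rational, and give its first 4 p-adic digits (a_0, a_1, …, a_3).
Σ a^n = 1/(1 − a) = -1/8091;  first 4 digits = (1, 0, 11, 1)

v_17(a) = 2 ≥ 1, so the series converges in ℤ_17 to 1/(1 − a) = 1/(1 − 8092) = -1/8091. Expand this rational in ℤ_17: compute digits iteratively via d_i = x_i mod 17, x_{i+1} = (x_i − d_i)/17. The first 4 digits are (1, 0, 11, 1).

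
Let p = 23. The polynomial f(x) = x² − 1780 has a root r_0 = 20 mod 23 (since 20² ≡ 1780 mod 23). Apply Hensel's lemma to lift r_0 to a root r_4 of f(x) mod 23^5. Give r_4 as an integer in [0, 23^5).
r_4 = 1105929 (mod 6436343)

Hensel's recurrence: r_{i+1} = r_i − f(r_i)·(f′(r_i))^{-1} mod 23^{i+2}, with f′(x) = 2x. Iterate:
  r_0 = 20 (mod 23)
  r_1 = 319 (mod 529)
  r_2 = 10899 (mod 12167)
  r_3 = 266406 (mod 279841)
  r_4 = 1105929 (mod 6436343)
Final: r_4 = 1105929, and one checks f(r_4) ≡ 0 mod 23^5.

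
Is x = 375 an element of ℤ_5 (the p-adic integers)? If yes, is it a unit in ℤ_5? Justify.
x ∈ ℤ_5 but not a unit; v_5(x) = 3 > 0

ℤ_5 = {x ∈ ℚ_5 : v_5(x) ≥ 0} and ℤ_5^× = {x ∈ ℤ_5 : v_5(x) = 0}. Here v_5(375) = v_5(num) − v_5(den) = 3; compare against these criteria.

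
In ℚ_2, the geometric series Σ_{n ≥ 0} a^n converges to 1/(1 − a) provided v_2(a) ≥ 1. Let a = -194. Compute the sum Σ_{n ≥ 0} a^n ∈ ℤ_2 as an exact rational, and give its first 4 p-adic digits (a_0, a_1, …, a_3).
Σ a^n = 1/(1 − a) = 1/195;  first 4 digits = (1, 1, 0, 1)

v_2(a) = 1 ≥ 1, so the series converges in ℤ_2 to 1/(1 − a) = 1/(1 − (-194)) = 1/195. Expand this rational in ℤ_2: compute digits iteratively via d_i = x_i mod 2, x_{i+1} = (x_i − d_i)/2. The first 4 digits are (1, 1, 0, 1).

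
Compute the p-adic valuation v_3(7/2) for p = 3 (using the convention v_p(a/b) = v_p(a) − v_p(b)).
v_3(7/2) = 0

Factor powers of 3 from the numerator and denominator of the reduced fraction: 7 = 3^0 · 7 and 2 = 3^0 · 2. Apply v_p(a/b) = v_p(a) − v_p(b): v_3(7/2) = 0 − 0 = 0.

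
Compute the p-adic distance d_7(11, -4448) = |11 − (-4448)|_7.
d_7(11, -4448) = 1/343

Step 1 — x − y = 11 − (-4448) = 4459. Step 2 — v_7(4459) = 3 (factor: 4459 = (7^3 · 13); the sign does not affect v_p). Step 3 — |x − y|_7 = 7^{-3} = 1/343.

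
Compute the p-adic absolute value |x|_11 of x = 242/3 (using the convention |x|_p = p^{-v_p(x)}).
|242/3|_11 = 1/121

Step 1 — compute v_11(x) by factoring powers of 11 out of the numerator and denominator: v_11(242/3) = 2. Step 2 — apply |x|_p = p^{-v_p(x)} = 11^{-2} = 1/121.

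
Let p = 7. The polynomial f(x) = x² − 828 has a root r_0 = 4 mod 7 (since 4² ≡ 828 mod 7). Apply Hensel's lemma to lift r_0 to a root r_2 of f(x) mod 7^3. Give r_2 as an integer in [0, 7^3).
r_2 = 179 (mod 343)

Hensel's recurrence: r_{i+1} = r_i − f(r_i)·(f′(r_i))^{-1} mod 7^{i+2}, with f′(x) = 2x. Iterate:
  r_0 = 4 (mod 7)
  r_1 = 32 (mod 49)
  r_2 = 179 (mod 343)
Final: r_2 = 179, and one checks f(r_2) ≡ 0 mod 7^3.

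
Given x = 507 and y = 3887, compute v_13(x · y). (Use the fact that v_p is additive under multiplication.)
v_13(1970709) = 4

v_p(x) = 2 (factor: 507 = 13^2 · 3); v_p(y) = 2 (factor: 3887 = 13^2 · 23). Additivity: v_p(xy) = v_p(x) + v_p(y) = 2 + 2 = 4. (Direct check: xy = 1970709 = 13^4 · (69).)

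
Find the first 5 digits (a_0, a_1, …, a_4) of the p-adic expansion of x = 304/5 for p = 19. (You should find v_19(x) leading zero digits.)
(a_0, …, a_4) = (0, 7, 15, 3, 15)

v_19(304/5) = 1, so a_0 = ... = a_0 = 0. Factor out: x = 19^1 · u with u = 16/5 a unit in ℤ_19. Expand u iteratively via a_{v+i} = u_i mod 19, u_{i+1} = (u_i − a_{v+i})/19:
  u_0 = 16/5;  a_1 = 7;  u_1 = (u_0 − 7)/19 = -1/5
  u_1 = -1/5;  a_2 = 15;  u_2 = (u_1 − 15)/19 = -4/5
  u_2 = -4/5;  a_3 = 3;  u_3 = (u_2 − 3)/19 = -1/5
  u_3 = -1/5;  a_4 = 15;  u_4 = (u_3 − 15)/19 = -4/5
Digits: (0, 7, 15, 3, 15).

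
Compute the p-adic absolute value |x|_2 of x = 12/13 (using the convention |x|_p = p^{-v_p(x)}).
|12/13|_2 = 1/4

Step 1 — compute v_2(x) by factoring powers of 2 out of the numerator and denominator: v_2(12/13) = 2. Step 2 — apply |x|_p = p^{-v_p(x)} = 2^{-2} = 1/4.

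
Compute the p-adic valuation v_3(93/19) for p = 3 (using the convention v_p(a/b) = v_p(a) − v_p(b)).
v_3(93/19) = 1

Factor powers of 3 from the numerator and denominator of the reduced fraction: 93 = 3^1 · 31 and 19 = 3^0 · 19. Apply v_p(a/b) = v_p(a) − v_p(b): v_3(93/19) = 1 − 0 = 1.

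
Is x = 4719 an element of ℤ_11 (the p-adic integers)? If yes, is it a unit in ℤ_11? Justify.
x ∈ ℤ_11 but not a unit; v_11(x) = 2 > 0

ℤ_11 = {x ∈ ℚ_11 : v_11(x) ≥ 0} and ℤ_11^× = {x ∈ ℤ_11 : v_11(x) = 0}. Here v_11(4719) = v_11(num) − v_11(den) = 2; compare against these criteria.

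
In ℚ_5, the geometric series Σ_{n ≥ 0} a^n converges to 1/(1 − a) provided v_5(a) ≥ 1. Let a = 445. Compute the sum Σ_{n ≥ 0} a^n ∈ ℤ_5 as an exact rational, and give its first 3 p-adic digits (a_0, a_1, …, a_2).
Σ a^n = 1/(1 − a) = -1/444;  first 3 digits = (1, 4, 3)

v_5(a) = 1 ≥ 1, so the series converges in ℤ_5 to 1/(1 − a) = 1/(1 − 445) = -1/444. Expand this rational in ℤ_5: compute digits iteratively via d_i = x_i mod 5, x_{i+1} = (x_i − d_i)/5. The first 3 digits are (1, 4, 3).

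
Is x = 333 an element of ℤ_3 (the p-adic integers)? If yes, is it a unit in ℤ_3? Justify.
x ∈ ℤ_3 but not a unit; v_3(x) = 2 > 0

ℤ_3 = {x ∈ ℚ_3 : v_3(x) ≥ 0} and ℤ_3^× = {x ∈ ℤ_3 : v_3(x) = 0}. Here v_3(333) = v_3(num) − v_3(den) = 2; compare against these criteria.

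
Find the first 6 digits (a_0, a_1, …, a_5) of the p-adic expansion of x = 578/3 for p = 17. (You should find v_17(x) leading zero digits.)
(a_0, …, a_5) = (0, 0, 12, 5, 11, 5)

v_17(578/3) = 2, so a_0 = ... = a_1 = 0. Factor out: x = 17^2 · u with u = 2/3 a unit in ℤ_17. Expand u iteratively via a_{v+i} = u_i mod 17, u_{i+1} = (u_i − a_{v+i})/17:
  u_0 = 2/3;  a_2 = 12;  u_1 = (u_0 − 12)/17 = -2/3
  u_1 = -2/3;  a_3 = 5;  u_2 = (u_1 − 5)/17 = -1/3
  u_2 = -1/3;  a_4 = 11;  u_3 = (u_2 − 11)/17 = -2/3
  u_3 = -2/3;  a_5 = 5;  u_4 = (u_3 − 5)/17 = -1/3
Digits: (0, 0, 12, 5, 11, 5).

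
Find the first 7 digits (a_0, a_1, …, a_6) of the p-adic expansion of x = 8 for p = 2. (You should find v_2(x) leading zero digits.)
(a_0, …, a_6) = (0, 0, 0, 1, 0, 0, 0)

v_2(8) = 3, so a_0 = ... = a_2 = 0. Factor out: x = 2^3 · u with u = 1 a unit in ℤ_2. Expand u iteratively via a_{v+i} = u_i mod 2, u_{i+1} = (u_i − a_{v+i})/2:
  u_0 = 1;  a_3 = 1;  u_1 = (u_0 − 1)/2 = 0
  u_1 = 0;  a_4 = 0;  u_2 = (u_1 − 0)/2 = 0
  u_2 = 0;  a_5 = 0;  u_3 = (u_2 − 0)/2 = 0
  u_3 = 0;  a_6 = 0;  u_4 = (u_3 − 0)/2 = 0
Digits: (0, 0, 0, 1, 0, 0, 0).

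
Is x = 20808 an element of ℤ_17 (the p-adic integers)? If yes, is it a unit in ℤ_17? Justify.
x ∈ ℤ_17 but not a unit; v_17(x) = 2 > 0

ℤ_17 = {x ∈ ℚ_17 : v_17(x) ≥ 0} and ℤ_17^× = {x ∈ ℤ_17 : v_17(x) = 0}. Here v_17(20808) = v_17(num) − v_17(den) = 2; compare against these criteria.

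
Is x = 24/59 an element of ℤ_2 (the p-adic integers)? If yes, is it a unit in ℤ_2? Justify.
x ∈ ℤ_2 but not a unit; v_2(x) = 3 > 0

ℤ_2 = {x ∈ ℚ_2 : v_2(x) ≥ 0} and ℤ_2^× = {x ∈ ℤ_2 : v_2(x) = 0}. Here v_2(24/59) = v_2(num) − v_2(den) = 3; compare against these criteria.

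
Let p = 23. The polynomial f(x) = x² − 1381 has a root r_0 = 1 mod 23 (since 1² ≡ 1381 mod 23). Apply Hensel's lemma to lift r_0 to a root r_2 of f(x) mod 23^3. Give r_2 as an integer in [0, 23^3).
r_2 = 5981 (mod 12167)

Hensel's recurrence: r_{i+1} = r_i − f(r_i)·(f′(r_i))^{-1} mod 23^{i+2}, with f′(x) = 2x. Iterate:
  r_0 = 1 (mod 23)
  r_1 = 162 (mod 529)
  r_2 = 5981 (mod 12167)
Final: r_2 = 5981, and one checks f(r_2) ≡ 0 mod 23^3.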